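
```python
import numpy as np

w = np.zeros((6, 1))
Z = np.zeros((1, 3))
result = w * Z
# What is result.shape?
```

(6, 3)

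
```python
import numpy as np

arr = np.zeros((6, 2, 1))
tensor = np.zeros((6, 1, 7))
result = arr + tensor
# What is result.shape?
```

(6, 2, 7)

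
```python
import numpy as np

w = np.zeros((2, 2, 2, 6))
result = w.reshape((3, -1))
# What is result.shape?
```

(3, 16)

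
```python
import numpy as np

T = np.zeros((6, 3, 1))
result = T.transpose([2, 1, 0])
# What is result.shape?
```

(1, 3, 6)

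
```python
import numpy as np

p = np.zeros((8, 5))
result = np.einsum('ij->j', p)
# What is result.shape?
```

(5,)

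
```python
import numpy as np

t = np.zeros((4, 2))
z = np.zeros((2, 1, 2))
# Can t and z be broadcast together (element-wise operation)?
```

Yes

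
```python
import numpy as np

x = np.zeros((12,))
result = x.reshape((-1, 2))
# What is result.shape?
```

(6, 2)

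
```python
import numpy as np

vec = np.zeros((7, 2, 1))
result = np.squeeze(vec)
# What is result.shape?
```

(7, 2)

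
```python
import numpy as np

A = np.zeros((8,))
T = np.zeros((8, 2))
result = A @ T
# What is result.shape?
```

(2,)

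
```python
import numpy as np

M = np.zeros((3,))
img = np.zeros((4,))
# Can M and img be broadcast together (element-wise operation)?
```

No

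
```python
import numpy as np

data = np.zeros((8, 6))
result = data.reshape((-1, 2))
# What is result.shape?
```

(24, 2)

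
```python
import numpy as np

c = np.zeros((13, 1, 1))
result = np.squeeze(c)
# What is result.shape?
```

(13,)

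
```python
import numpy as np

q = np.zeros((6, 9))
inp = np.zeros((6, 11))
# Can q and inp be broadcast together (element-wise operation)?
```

No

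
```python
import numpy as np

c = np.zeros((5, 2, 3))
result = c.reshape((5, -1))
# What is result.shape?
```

(5, 6)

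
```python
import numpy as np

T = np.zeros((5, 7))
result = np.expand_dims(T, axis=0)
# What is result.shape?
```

(1, 5, 7)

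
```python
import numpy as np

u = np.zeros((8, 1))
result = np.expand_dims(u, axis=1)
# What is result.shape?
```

(8, 1, 1)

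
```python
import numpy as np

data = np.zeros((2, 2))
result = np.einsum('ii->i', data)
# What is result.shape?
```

(2,)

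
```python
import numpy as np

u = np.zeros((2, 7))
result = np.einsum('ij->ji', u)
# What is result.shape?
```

(7, 2)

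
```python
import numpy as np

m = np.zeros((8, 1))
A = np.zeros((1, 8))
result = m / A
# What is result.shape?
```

(8, 8)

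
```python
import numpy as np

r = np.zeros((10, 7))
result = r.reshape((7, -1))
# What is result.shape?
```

(7, 10)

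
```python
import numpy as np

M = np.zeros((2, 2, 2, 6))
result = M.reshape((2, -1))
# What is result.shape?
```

(2, 24)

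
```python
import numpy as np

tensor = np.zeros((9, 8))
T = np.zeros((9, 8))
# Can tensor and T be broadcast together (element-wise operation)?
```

Yes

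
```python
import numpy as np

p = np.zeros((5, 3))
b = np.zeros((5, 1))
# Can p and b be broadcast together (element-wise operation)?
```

Yes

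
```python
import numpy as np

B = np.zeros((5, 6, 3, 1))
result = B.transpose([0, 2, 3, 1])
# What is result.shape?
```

(5, 3, 1, 6)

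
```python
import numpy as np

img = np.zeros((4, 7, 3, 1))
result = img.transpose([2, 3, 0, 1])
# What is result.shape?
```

(3, 1, 4, 7)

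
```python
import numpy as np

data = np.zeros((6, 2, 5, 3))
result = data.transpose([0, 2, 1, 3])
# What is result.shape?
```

(6, 5, 2, 3)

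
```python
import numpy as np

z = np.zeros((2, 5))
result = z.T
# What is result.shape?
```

(5, 2)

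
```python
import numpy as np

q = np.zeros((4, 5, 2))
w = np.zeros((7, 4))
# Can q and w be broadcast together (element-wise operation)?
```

No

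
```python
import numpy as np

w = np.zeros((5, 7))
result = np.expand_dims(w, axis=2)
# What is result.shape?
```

(5, 7, 1)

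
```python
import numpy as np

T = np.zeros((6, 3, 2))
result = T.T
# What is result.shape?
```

(2, 3, 6)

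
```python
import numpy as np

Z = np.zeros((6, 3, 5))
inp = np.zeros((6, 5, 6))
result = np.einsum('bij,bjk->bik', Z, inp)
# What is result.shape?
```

(6, 3, 6)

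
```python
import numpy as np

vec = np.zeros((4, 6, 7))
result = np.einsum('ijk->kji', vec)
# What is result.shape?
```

(7, 6, 4)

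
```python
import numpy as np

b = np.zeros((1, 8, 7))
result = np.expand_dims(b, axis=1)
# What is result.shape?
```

(1, 1, 8, 7)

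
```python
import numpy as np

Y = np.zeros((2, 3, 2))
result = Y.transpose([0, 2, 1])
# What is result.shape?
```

(2, 2, 3)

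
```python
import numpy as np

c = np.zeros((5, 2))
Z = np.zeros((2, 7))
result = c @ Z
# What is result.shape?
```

(5, 7)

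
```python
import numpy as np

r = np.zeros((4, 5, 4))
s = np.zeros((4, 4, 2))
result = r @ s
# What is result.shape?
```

(4, 5, 2)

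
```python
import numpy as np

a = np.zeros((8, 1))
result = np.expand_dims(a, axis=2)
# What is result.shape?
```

(8, 1, 1)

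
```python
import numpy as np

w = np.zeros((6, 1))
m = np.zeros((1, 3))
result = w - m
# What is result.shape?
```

(6, 3)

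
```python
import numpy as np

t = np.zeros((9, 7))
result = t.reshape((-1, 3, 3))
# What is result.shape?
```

(7, 3, 3)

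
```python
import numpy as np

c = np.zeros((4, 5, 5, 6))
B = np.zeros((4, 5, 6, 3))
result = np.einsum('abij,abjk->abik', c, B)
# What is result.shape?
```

(4, 5, 5, 3)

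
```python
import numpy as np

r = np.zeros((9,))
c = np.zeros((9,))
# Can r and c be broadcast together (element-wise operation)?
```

Yes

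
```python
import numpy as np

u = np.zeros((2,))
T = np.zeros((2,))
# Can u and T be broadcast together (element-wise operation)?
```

Yes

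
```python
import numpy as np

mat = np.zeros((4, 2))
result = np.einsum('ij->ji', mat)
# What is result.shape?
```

(2, 4)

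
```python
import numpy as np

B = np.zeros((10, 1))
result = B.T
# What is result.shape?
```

(1, 10)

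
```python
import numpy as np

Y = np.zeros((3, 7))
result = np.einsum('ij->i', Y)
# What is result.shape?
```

(3,)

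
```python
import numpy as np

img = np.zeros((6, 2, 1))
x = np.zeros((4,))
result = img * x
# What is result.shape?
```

(6, 2, 4)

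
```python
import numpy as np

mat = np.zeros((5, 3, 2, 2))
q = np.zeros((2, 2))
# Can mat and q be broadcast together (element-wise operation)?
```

Yes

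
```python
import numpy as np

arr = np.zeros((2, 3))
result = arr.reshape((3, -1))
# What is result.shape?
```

(3, 2)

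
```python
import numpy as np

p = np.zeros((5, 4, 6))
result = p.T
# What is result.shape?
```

(6, 4, 5)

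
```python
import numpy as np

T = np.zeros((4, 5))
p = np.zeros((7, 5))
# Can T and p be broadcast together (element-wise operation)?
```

No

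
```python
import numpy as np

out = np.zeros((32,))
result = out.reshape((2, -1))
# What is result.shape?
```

(2, 16)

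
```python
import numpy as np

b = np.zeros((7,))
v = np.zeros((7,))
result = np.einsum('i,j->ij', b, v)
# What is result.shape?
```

(7, 7)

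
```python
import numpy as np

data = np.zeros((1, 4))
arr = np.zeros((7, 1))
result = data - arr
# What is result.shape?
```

(7, 4)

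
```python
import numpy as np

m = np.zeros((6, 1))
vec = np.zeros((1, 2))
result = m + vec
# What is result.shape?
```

(6, 2)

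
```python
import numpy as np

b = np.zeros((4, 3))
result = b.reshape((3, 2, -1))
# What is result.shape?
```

(3, 2, 2)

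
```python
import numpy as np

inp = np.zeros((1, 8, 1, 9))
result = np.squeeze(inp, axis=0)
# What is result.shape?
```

(8, 1, 9)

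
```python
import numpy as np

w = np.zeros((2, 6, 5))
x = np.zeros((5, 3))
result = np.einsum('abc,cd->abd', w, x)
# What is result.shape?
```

(2, 6, 3)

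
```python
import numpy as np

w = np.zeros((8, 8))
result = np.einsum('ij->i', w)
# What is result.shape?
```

(8,)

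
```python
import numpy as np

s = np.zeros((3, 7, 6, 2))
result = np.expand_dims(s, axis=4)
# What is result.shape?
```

(3, 7, 6, 2, 1)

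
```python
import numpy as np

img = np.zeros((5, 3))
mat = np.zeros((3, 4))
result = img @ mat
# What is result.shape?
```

(5, 4)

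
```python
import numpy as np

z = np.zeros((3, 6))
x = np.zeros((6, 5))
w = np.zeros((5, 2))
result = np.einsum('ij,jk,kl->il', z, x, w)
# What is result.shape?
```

(3, 2)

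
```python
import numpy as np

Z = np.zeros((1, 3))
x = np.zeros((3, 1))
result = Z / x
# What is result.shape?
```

(3, 3)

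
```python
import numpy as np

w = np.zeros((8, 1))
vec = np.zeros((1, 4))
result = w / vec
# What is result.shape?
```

(8, 4)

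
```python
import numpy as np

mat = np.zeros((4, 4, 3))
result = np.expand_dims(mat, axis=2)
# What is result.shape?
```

(4, 4, 1, 3)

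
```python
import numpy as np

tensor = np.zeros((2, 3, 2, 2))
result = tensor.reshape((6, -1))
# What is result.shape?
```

(6, 4)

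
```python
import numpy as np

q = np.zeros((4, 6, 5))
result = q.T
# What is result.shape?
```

(5, 6, 4)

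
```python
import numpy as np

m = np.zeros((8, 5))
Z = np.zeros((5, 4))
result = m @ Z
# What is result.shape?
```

(8, 4)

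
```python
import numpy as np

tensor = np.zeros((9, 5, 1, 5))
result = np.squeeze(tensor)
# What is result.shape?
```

(9, 5, 5)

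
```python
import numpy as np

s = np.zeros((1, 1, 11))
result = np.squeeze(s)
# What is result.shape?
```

(11,)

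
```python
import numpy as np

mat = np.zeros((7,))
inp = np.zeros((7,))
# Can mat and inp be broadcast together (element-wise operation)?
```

Yes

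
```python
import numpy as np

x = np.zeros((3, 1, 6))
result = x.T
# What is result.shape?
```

(6, 1, 3)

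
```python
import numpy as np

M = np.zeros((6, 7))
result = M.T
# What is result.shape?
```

(7, 6)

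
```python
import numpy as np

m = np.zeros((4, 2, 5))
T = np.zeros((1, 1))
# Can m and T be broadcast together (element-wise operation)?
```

Yes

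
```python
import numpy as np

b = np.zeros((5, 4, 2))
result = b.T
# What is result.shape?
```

(2, 4, 5)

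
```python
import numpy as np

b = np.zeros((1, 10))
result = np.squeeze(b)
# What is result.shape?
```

(10,)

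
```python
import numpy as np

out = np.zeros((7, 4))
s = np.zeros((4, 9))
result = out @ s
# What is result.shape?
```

(7, 9)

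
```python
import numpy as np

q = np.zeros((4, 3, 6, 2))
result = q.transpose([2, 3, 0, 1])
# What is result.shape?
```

(6, 2, 4, 3)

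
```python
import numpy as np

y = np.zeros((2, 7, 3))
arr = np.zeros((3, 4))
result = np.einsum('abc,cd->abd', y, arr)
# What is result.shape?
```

(2, 7, 4)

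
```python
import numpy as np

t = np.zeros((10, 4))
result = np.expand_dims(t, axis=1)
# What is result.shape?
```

(10, 1, 4)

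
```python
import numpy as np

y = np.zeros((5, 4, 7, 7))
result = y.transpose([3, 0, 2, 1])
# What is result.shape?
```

(7, 5, 7, 4)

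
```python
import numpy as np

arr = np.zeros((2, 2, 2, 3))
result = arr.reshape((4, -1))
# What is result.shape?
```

(4, 6)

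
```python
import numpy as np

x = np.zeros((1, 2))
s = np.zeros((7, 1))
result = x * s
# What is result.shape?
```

(7, 2)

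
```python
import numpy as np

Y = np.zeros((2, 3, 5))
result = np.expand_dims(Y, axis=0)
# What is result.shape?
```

(1, 2, 3, 5)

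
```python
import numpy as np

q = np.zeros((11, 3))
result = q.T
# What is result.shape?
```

(3, 11)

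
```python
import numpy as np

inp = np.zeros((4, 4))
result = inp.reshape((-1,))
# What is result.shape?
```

(16,)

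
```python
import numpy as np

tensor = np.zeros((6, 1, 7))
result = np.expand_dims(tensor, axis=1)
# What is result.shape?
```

(6, 1, 1, 7)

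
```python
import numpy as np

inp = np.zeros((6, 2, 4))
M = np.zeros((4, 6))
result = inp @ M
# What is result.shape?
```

(6, 2, 6)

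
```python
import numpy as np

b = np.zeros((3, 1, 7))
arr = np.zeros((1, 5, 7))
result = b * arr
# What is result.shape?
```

(3, 5, 7)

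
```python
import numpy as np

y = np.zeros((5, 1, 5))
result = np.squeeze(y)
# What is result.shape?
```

(5, 5)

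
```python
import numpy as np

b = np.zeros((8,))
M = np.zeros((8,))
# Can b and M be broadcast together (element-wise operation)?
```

Yes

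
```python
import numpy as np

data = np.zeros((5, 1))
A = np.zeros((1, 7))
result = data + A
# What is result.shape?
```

(5, 7)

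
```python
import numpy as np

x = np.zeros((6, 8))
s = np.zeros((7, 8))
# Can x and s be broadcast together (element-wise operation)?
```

No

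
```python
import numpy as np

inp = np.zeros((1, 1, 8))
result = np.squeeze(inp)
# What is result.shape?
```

(8,)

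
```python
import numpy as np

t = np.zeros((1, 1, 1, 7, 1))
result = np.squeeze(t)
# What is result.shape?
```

(7,)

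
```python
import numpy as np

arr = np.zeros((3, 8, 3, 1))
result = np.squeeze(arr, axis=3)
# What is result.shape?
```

(3, 8, 3)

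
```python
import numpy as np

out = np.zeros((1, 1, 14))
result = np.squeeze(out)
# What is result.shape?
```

(14,)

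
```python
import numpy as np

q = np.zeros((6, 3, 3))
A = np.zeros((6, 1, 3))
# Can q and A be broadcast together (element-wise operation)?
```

Yes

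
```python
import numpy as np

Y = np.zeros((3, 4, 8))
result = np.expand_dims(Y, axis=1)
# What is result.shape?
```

(3, 1, 4, 8)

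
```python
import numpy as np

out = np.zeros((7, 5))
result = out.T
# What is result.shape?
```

(5, 7)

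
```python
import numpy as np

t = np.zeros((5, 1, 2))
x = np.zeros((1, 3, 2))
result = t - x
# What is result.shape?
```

(5, 3, 2)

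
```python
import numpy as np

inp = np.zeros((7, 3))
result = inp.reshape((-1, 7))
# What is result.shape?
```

(3, 7)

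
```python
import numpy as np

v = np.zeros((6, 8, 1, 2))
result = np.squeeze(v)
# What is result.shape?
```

(6, 8, 2)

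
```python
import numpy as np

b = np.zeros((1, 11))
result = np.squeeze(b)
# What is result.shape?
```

(11,)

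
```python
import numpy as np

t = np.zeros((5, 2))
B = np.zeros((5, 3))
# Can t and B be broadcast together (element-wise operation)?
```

No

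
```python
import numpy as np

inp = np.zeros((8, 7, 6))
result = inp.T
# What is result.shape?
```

(6, 7, 8)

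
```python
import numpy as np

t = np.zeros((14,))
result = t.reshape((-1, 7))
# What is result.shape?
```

(2, 7)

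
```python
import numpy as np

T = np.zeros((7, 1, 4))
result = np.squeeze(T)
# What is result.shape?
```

(7, 4)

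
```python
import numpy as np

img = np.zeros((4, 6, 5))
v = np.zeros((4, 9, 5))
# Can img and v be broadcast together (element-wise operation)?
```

No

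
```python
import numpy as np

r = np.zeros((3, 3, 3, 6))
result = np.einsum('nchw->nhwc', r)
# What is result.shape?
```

(3, 3, 6, 3)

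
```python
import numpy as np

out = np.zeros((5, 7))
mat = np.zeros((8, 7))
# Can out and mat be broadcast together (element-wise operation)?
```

No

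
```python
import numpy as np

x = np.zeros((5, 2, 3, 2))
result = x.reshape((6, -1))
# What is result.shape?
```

(6, 10)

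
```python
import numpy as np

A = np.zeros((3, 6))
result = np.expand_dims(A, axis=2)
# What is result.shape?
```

(3, 6, 1)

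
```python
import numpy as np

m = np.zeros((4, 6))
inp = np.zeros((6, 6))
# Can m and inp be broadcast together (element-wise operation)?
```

No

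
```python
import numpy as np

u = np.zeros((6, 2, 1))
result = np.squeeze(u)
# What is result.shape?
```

(6, 2)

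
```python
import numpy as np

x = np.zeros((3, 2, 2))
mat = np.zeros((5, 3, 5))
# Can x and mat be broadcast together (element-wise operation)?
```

No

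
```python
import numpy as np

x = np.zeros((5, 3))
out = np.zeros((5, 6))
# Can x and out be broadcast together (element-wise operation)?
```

No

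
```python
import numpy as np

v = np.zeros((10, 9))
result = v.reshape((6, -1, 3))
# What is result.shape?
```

(6, 5, 3)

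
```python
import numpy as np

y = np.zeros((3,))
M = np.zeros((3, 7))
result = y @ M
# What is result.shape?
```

(7,)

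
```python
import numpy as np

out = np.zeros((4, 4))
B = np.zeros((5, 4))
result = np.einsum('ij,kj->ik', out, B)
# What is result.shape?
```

(4, 5)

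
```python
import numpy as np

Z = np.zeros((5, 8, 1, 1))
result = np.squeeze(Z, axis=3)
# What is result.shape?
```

(5, 8, 1)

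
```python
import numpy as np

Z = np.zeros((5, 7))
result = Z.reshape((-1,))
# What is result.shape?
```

(35,)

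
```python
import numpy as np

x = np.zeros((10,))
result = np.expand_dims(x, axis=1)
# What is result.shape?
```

(10, 1)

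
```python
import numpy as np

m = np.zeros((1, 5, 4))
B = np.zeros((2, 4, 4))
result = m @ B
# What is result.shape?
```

(2, 5, 4)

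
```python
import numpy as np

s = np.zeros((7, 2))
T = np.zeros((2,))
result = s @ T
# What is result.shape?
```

(7,)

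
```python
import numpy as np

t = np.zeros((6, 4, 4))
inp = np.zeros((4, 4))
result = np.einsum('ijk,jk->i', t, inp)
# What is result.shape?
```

(6,)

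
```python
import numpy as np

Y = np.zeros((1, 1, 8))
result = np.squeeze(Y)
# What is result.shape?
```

(8,)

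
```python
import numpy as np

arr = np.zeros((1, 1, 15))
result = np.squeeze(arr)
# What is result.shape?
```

(15,)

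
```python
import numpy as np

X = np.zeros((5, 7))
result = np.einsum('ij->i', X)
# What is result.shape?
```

(5,)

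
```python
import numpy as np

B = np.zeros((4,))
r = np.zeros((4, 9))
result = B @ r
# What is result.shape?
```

(9,)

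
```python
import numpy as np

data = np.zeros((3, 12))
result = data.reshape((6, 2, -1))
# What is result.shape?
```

(6, 2, 3)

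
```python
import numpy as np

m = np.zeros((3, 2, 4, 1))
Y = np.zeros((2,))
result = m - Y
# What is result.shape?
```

(3, 2, 4, 2)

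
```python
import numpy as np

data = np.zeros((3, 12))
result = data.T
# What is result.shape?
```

(12, 3)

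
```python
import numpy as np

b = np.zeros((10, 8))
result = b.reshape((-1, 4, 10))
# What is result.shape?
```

(2, 4, 10)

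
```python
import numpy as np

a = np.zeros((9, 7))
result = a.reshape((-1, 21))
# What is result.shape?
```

(3, 21)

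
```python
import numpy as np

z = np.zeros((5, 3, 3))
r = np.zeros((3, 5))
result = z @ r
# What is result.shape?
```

(5, 3, 5)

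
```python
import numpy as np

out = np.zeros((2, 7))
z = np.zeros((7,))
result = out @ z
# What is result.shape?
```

(2,)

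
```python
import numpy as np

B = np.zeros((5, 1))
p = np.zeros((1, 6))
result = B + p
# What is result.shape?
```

(5, 6)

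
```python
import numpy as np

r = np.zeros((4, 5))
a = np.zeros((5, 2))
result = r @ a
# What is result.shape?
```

(4, 2)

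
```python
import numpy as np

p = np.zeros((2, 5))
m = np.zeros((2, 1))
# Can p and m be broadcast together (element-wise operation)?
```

Yes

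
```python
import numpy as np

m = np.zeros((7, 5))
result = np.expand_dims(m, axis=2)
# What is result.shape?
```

(7, 5, 1)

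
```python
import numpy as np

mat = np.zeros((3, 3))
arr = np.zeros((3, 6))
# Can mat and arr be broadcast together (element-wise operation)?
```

No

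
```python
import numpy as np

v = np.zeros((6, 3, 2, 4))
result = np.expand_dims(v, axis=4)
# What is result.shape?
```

(6, 3, 2, 4, 1)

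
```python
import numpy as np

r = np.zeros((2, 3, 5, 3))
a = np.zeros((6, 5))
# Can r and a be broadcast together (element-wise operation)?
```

No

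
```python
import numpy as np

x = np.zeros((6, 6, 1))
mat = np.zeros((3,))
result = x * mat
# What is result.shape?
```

(6, 6, 3)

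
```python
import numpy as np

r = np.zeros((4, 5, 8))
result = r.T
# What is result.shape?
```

(8, 5, 4)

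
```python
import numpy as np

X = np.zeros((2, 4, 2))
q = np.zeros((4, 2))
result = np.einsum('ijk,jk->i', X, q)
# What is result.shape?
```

(2,)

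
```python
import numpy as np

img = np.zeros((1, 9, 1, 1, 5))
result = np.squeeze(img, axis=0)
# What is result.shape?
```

(9, 1, 1, 5)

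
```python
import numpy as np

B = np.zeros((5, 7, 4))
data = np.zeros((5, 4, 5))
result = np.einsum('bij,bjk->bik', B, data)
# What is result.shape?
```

(5, 7, 5)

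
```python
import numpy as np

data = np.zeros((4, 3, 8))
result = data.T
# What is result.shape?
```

(8, 3, 4)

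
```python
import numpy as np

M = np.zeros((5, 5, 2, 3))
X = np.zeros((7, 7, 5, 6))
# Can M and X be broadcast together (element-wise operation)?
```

No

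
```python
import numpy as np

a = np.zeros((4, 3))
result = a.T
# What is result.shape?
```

(3, 4)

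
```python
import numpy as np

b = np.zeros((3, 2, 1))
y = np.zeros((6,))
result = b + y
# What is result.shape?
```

(3, 2, 6)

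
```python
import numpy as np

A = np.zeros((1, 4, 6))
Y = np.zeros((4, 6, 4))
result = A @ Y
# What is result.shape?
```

(4, 4, 4)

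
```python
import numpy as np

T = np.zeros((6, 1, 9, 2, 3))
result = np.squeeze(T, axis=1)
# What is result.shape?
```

(6, 9, 2, 3)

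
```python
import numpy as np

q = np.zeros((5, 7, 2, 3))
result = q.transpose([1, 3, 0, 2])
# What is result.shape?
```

(7, 3, 5, 2)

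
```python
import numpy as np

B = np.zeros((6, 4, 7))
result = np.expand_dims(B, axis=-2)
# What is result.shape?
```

(6, 4, 1, 7)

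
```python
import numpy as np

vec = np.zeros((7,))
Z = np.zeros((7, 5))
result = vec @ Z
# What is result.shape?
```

(5,)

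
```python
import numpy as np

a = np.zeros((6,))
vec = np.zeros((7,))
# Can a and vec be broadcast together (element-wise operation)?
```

No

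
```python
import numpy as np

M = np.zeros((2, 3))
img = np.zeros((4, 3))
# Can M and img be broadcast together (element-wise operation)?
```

No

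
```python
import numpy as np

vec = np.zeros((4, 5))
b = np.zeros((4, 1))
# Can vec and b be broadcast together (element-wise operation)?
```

Yes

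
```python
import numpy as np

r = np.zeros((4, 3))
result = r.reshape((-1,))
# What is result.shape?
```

(12,)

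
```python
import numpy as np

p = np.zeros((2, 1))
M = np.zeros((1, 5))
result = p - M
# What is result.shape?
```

(2, 5)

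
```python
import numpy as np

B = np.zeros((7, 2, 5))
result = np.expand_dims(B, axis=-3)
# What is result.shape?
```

(7, 1, 2, 5)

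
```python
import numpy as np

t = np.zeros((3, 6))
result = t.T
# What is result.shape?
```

(6, 3)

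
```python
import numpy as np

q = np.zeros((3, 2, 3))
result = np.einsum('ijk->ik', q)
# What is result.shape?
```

(3, 3)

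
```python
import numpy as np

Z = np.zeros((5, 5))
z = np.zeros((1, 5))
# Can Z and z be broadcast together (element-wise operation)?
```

Yes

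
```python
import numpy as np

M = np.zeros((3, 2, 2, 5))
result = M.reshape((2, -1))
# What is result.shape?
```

(2, 30)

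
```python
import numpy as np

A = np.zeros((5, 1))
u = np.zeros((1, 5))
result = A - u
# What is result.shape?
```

(5, 5)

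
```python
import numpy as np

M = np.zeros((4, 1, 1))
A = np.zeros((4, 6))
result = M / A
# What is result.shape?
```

(4, 4, 6)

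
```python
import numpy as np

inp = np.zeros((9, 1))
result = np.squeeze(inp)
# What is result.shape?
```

(9,)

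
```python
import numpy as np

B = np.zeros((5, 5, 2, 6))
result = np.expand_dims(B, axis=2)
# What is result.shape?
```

(5, 5, 1, 2, 6)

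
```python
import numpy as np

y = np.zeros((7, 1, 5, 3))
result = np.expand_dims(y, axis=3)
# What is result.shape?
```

(7, 1, 5, 1, 3)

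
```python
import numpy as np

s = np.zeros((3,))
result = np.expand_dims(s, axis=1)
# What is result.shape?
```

(3, 1)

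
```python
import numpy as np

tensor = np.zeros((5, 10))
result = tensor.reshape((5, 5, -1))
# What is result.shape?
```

(5, 5, 2)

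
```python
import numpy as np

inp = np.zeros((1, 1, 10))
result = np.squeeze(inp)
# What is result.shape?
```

(10,)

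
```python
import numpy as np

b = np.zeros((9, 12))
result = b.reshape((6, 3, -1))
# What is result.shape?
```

(6, 3, 6)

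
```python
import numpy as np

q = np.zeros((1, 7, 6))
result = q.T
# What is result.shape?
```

(6, 7, 1)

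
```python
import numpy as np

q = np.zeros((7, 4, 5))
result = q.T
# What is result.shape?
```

(5, 4, 7)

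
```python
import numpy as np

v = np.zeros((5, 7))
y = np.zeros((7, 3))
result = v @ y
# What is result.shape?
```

(5, 3)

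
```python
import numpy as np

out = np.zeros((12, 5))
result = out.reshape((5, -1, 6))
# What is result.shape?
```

(5, 2, 6)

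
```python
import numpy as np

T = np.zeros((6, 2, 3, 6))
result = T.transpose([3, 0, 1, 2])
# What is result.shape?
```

(6, 6, 2, 3)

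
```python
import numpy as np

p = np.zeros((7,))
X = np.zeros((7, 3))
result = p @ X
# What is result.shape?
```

(3,)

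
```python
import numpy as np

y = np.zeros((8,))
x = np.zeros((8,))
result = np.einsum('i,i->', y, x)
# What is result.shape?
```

()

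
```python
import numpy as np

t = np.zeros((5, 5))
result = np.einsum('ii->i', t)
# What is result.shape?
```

(5,)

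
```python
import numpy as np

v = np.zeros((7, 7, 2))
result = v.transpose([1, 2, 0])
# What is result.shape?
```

(7, 2, 7)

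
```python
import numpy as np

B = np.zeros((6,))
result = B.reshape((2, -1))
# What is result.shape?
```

(2, 3)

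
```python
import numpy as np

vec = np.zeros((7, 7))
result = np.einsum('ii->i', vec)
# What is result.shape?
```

(7,)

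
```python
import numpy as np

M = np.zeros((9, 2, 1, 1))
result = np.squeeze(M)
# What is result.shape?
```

(9, 2)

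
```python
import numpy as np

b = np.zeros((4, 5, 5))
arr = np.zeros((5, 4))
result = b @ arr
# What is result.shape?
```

(4, 5, 4)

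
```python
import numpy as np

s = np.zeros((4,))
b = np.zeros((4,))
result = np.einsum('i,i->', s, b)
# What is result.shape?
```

()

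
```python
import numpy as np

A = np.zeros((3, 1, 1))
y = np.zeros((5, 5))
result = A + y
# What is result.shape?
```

(3, 5, 5)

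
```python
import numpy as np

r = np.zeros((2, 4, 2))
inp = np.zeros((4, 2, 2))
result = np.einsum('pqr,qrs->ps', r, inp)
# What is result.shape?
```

(2, 2)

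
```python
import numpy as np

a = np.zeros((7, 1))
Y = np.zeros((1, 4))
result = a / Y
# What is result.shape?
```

(7, 4)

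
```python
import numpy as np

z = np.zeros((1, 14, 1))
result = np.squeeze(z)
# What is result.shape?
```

(14,)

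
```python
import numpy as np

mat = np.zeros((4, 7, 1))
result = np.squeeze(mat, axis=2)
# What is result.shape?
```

(4, 7)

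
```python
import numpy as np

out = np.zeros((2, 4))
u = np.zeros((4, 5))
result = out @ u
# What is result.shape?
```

(2, 5)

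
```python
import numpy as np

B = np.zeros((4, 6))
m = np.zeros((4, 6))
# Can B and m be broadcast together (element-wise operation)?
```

Yes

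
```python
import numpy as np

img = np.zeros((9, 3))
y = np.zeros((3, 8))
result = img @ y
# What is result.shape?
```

(9, 8)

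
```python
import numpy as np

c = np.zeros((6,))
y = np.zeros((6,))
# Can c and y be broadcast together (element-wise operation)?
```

Yes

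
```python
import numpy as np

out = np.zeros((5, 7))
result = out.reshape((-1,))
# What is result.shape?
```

(35,)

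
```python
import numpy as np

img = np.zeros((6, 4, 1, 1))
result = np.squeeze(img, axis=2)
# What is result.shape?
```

(6, 4, 1)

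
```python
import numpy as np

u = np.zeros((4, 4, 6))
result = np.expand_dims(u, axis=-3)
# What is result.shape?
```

(4, 1, 4, 6)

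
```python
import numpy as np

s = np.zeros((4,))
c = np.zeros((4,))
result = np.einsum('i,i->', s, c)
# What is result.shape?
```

()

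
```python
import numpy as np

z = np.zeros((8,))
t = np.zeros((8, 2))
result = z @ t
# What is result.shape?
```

(2,)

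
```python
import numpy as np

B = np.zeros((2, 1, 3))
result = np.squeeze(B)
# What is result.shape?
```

(2, 3)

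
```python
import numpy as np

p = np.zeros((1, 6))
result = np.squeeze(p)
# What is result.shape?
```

(6,)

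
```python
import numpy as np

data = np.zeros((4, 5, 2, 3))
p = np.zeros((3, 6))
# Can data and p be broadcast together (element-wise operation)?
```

No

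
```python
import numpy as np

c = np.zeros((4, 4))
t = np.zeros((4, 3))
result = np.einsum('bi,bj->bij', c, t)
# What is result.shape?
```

(4, 4, 3)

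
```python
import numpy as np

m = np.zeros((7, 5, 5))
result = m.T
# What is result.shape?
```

(5, 5, 7)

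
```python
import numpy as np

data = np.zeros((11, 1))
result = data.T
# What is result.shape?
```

(1, 11)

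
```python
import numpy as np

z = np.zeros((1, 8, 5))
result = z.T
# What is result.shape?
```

(5, 8, 1)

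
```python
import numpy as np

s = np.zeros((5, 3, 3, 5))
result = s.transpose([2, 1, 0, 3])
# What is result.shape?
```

(3, 3, 5, 5)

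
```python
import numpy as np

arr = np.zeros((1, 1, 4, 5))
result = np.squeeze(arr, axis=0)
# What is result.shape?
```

(1, 4, 5)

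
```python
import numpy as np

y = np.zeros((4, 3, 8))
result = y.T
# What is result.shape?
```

(8, 3, 4)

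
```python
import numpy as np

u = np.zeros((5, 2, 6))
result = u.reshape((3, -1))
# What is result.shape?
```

(3, 20)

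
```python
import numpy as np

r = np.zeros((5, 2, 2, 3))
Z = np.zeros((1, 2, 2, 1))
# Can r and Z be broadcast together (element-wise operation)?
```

Yes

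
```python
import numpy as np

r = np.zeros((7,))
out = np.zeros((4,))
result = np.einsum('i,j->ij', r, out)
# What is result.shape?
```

(7, 4)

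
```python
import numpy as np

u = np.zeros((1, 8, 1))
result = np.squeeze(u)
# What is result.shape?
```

(8,)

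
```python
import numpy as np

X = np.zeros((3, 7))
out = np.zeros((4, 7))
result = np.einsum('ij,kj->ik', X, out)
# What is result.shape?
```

(3, 4)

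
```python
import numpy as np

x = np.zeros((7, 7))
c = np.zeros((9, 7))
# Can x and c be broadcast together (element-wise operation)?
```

No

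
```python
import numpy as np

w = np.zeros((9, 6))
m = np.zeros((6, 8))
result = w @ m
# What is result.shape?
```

(9, 8)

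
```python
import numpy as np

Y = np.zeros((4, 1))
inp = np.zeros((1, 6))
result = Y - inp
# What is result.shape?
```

(4, 6)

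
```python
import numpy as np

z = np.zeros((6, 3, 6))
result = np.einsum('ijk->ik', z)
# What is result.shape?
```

(6, 6)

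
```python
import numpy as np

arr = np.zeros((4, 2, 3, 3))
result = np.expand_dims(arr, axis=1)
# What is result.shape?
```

(4, 1, 2, 3, 3)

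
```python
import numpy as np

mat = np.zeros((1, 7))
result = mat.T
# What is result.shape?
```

(7, 1)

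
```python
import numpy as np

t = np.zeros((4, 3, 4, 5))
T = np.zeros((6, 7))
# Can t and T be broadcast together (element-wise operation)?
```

No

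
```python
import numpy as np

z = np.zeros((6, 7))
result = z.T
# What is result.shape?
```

(7, 6)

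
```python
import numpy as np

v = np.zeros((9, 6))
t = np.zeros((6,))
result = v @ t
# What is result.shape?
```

(9,)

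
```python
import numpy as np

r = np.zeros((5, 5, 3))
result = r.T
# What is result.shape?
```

(3, 5, 5)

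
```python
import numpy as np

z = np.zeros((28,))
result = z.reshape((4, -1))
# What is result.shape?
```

(4, 7)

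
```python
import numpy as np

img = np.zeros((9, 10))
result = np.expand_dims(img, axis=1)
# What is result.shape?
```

(9, 1, 10)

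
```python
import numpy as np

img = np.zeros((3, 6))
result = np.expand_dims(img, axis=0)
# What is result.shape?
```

(1, 3, 6)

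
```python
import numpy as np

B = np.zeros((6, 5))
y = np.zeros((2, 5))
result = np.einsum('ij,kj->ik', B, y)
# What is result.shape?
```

(6, 2)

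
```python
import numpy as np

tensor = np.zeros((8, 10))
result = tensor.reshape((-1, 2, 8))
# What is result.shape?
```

(5, 2, 8)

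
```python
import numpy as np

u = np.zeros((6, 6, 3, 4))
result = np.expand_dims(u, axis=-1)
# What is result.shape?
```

(6, 6, 3, 4, 1)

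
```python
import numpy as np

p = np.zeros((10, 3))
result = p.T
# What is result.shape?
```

(3, 10)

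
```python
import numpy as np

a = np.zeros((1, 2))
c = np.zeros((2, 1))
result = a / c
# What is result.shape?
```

(2, 2)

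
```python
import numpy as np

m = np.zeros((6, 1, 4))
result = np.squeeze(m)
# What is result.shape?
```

(6, 4)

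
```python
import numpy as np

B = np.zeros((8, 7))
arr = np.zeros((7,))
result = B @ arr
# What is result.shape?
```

(8,)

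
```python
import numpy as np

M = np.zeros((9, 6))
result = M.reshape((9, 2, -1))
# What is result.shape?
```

(9, 2, 3)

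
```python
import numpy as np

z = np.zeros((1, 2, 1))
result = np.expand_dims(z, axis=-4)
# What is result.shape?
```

(1, 1, 2, 1)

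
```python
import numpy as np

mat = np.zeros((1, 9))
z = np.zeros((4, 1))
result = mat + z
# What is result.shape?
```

(4, 9)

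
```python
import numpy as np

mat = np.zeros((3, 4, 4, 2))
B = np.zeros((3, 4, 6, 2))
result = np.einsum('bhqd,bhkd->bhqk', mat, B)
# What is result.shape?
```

(3, 4, 4, 6)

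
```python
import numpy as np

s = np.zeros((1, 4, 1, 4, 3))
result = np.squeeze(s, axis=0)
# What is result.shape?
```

(4, 1, 4, 3)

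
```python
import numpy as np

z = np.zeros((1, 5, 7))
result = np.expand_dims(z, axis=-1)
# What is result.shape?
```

(1, 5, 7, 1)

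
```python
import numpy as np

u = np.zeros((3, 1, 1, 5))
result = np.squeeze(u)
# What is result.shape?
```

(3, 5)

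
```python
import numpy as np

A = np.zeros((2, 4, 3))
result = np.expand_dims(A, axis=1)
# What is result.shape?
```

(2, 1, 4, 3)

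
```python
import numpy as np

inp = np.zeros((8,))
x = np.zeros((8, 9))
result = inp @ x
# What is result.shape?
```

(9,)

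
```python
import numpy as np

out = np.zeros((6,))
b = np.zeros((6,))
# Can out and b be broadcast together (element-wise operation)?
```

Yes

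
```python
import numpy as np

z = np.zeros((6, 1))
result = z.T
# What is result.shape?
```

(1, 6)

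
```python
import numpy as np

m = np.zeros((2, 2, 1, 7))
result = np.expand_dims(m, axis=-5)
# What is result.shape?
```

(1, 2, 2, 1, 7)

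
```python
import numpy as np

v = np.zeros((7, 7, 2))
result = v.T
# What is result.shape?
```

(2, 7, 7)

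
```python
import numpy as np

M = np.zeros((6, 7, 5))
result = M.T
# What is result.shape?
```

(5, 7, 6)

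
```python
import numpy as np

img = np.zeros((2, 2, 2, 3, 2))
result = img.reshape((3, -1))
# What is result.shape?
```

(3, 16)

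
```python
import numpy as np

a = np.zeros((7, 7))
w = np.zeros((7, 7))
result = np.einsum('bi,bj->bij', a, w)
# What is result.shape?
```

(7, 7, 7)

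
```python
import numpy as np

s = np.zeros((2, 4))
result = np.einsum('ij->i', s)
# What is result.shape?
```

(2,)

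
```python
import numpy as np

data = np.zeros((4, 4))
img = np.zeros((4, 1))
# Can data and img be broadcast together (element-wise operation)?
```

Yes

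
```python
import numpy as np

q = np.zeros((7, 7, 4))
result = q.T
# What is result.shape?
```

(4, 7, 7)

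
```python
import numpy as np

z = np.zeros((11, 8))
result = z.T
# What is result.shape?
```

(8, 11)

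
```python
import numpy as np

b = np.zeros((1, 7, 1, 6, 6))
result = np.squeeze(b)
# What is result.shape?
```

(7, 6, 6)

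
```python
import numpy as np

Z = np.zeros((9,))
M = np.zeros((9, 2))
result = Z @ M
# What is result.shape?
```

(2,)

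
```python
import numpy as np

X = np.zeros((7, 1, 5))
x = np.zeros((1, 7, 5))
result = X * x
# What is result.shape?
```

(7, 7, 5)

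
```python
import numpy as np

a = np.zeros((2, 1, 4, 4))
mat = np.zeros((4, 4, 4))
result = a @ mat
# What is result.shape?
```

(2, 4, 4, 4)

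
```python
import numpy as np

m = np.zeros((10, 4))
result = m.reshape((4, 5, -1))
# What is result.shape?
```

(4, 5, 2)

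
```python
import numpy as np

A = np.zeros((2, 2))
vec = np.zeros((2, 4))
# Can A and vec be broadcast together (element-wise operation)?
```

No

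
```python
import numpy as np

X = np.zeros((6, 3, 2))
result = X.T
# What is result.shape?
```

(2, 3, 6)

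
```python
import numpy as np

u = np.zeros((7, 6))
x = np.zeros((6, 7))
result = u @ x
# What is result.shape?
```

(7, 7)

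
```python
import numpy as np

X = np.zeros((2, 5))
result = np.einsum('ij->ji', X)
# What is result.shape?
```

(5, 2)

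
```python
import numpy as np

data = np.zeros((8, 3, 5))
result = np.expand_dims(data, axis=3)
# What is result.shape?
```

(8, 3, 5, 1)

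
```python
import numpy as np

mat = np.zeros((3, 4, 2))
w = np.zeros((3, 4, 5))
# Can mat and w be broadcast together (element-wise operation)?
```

No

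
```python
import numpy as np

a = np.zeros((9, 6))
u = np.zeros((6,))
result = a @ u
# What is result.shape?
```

(9,)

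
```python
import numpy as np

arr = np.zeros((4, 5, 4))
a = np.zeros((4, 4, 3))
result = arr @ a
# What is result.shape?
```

(4, 5, 3)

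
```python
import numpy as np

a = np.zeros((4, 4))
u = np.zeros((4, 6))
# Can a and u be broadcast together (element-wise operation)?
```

No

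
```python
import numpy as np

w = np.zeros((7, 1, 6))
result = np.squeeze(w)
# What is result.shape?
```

(7, 6)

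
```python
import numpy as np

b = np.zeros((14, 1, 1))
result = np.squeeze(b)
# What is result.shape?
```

(14,)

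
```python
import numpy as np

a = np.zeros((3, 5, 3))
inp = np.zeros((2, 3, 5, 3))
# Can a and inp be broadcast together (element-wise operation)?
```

Yes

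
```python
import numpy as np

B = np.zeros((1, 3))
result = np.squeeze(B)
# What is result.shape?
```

(3,)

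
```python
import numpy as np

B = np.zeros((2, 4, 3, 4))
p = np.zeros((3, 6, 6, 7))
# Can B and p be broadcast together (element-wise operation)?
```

No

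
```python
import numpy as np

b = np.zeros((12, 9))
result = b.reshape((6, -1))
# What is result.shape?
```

(6, 18)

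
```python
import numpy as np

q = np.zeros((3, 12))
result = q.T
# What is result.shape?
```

(12, 3)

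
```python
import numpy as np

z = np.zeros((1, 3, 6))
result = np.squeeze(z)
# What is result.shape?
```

(3, 6)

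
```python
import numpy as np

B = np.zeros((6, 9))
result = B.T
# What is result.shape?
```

(9, 6)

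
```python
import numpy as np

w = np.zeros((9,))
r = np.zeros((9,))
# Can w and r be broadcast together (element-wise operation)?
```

Yes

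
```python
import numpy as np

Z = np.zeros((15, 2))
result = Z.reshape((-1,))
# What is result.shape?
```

(30,)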